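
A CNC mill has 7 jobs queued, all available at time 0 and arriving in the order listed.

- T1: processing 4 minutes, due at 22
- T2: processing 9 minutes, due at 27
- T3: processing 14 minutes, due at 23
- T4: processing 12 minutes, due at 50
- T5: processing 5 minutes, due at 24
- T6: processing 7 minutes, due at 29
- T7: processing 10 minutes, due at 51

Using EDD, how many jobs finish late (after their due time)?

4

EDD (increasing due date): T1 T3 T5 T2 T6 T4 T7.
T1: 0→4, due 22, tardiness 0
T3: 4→18, due 23, tardiness 0
T5: 18→23, due 24, tardiness 0
T2: 23→32, due 27, tardiness 5
T6: 32→39, due 29, tardiness 10
T4: 39→51, due 50, tardiness 1
T7: 51→61, due 51, tardiness 10
Late jobs: 4.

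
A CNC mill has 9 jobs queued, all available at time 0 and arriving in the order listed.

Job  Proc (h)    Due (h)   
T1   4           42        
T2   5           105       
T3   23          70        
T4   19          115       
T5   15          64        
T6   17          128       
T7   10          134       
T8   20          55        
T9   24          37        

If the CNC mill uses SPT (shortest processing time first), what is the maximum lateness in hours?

100

SPT (increasing processing time): T1 T2 T7 T5 T6 T4 T8 T3 T9.
T1: 0→4, due 42, lateness -38
T2: 4→9, due 105, lateness -96
T7: 9→19, due 134, lateness -115
T5: 19→34, due 64, lateness -30
T6: 34→51, due 128, lateness -77
T4: 51→70, due 115, lateness -45
T8: 70→90, due 55, lateness 35
T3: 90→113, due 70, lateness 43
T9: 113→137, due 37, lateness 100
Maximum = 100.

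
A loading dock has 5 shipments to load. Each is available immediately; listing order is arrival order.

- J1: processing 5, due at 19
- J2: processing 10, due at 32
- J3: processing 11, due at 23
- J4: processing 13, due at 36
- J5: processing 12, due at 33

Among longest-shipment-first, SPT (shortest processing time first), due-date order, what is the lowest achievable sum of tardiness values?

LPT (decreasing processing time): J4 J5 J3 J2 J1.
J4: 0→13, due 36, tardiness 0
J5: 13→25, due 33, tardiness 0
J3: 25→36, due 23, tardiness 13
J2: 36→46, due 32, tardiness 14
J1: 46→51, due 19, tardiness 32
Sum = 0+0+13+14+32 = 59.
SPT (increasing processing time): J1 J2 J3 J5 J4.
J1: 0→5, due 19, tardiness 0
J2: 5→15, due 32, tardiness 0
J3: 15→26, due 23, tardiness 3
J5: 26→38, due 33, tardiness 5
J4: 38→51, due 36, tardiness 15
Sum = 0+0+3+5+15 = 23.
EDD (increasing due date): J1 J3 J2 J5 J4.
J1: 0→5, due 19, tardiness 0
J3: 5→16, due 23, tardiness 0
J2: 16→26, due 32, tardiness 0
J5: 26→38, due 33, tardiness 5
J4: 38→51, due 36, tardiness 15
Sum = 0+0+0+5+15 = 20.
LPT 59, SPT 23, EDD 20 → minimum 20.

20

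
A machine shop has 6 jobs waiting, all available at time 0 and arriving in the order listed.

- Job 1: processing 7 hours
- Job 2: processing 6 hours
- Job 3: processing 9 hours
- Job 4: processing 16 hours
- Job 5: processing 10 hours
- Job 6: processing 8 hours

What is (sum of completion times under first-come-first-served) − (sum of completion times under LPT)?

-42

FIFO (arrival order): Job 1 Job 2 Job 3 Job 4 Job 5 Job 6.
Job 1: 0→7
Job 2: 7→13
Job 3: 13→22
Job 4: 22→38
Job 5: 38→48
Job 6: 48→56
Sum = 7+13+22+38+48+56 = 184.
LPT (decreasing processing time): Job 4 Job 5 Job 3 Job 6 Job 1 Job 2.
Job 4: 0→16
Job 5: 16→26
Job 3: 26→35
Job 6: 35→43
Job 1: 43→50
Job 2: 50→56
Sum = 16+26+35+43+50+56 = 226.
Difference = 184 − 226 = -42.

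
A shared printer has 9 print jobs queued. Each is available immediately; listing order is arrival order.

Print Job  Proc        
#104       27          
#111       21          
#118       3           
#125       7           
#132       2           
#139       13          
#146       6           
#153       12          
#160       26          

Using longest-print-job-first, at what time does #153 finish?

LPT (decreasing processing time): #104 #160 #111 #139 #153 #125 #146 #118 #132.
#104: 0→27
#160: 27→53
#111: 53→74
#139: 74→87
#153: 87→99

99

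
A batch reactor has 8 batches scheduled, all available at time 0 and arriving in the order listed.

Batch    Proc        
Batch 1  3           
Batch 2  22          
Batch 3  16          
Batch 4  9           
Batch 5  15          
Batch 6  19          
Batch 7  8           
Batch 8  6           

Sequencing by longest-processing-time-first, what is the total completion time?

LPT (decreasing processing time): Batch 2 Batch 6 Batch 3 Batch 5 Batch 4 Batch 7 Batch 8 Batch 1.
Batch 2: 0→22
Batch 6: 22→41
Batch 3: 41→57
Batch 5: 57→72
Batch 4: 72→81
Batch 7: 81→89
Batch 8: 89→95
Batch 1: 95→98
Sum = 22+41+57+72+81+89+95+98 = 555.

555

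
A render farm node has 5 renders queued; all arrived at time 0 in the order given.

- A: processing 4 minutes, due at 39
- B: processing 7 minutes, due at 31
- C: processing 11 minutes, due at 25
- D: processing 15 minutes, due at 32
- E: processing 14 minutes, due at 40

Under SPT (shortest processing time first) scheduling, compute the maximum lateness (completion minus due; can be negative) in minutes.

SPT (increasing processing time): A B C E D.
A: 0→4, due 39, lateness -35
B: 4→11, due 31, lateness -20
C: 11→22, due 25, lateness -3
E: 22→36, due 40, lateness -4
D: 36→51, due 32, lateness 19
Maximum = 19.

19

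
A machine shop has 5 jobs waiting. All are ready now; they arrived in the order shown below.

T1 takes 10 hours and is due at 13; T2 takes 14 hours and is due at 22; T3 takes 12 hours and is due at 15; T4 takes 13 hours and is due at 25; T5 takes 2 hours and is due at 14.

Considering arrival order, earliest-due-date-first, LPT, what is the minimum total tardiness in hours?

51

FIFO (arrival order): T1 T2 T3 T4 T5.
T1: 0→10, due 13, tardiness 0
T2: 10→24, due 22, tardiness 2
T3: 24→36, due 15, tardiness 21
T4: 36→49, due 25, tardiness 24
T5: 49→51, due 14, tardiness 37
Sum = 0+2+21+24+37 = 84.
EDD (increasing due date): T1 T5 T3 T2 T4.
T1: 0→10, due 13, tardiness 0
T5: 10→12, due 14, tardiness 0
T3: 12→24, due 15, tardiness 9
T2: 24→38, due 22, tardiness 16
T4: 38→51, due 25, tardiness 26
Sum = 0+0+9+16+26 = 51.
LPT (decreasing processing time): T2 T4 T3 T1 T5.
T2: 0→14, due 22, tardiness 0
T4: 14→27, due 25, tardiness 2
T3: 27→39, due 15, tardiness 24
T1: 39→49, due 13, tardiness 36
T5: 49→51, due 14, tardiness 37
Sum = 0+2+24+36+37 = 99.
FIFO 84, EDD 51, LPT 99 → minimum 51.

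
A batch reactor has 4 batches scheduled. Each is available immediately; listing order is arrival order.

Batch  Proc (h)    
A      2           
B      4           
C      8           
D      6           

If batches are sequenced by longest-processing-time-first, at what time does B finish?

18

LPT (decreasing processing time): C D B A.
C: 0→8
D: 8→14
B: 14→18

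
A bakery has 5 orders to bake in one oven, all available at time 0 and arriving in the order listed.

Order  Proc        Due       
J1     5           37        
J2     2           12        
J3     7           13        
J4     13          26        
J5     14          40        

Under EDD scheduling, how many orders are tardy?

EDD (increasing due date): J2 J3 J4 J1 J5.
J2: 0→2, due 12, tardiness 0
J3: 2→9, due 13, tardiness 0
J4: 9→22, due 26, tardiness 0
J1: 22→27, due 37, tardiness 0
J5: 27→41, due 40, tardiness 1
Late orders: 1.

1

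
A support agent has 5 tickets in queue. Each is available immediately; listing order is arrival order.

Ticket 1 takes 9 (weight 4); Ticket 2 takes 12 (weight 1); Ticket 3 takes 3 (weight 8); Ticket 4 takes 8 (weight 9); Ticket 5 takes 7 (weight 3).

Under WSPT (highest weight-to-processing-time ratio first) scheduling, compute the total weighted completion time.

323

WSPT (decreasing weight/processing-time ratio): Ticket 3 Ticket 4 Ticket 1 Ticket 5 Ticket 2.
Ticket 3: finishes 3, weight 8, w·C = 24
Ticket 4: finishes 11, weight 9, w·C = 99
Ticket 1: finishes 20, weight 4, w·C = 80
Ticket 5: finishes 27, weight 3, w·C = 81
Ticket 2: finishes 39, weight 1, w·C = 39
Sum = 24+99+80+81+39 = 323.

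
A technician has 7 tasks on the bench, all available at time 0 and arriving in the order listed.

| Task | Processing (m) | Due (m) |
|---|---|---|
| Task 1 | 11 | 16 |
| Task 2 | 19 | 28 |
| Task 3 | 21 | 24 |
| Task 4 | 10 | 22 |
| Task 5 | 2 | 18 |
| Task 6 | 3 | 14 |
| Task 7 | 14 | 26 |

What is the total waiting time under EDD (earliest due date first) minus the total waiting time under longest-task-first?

EDD (increasing due date): Task 6 Task 1 Task 5 Task 4 Task 3 Task 7 Task 2.
Task 6: waits 0, runs 0→3
Task 1: waits 3, runs 3→14
Task 5: waits 14, runs 14→16
Task 4: waits 16, runs 16→26
Task 3: waits 26, runs 26→47
Task 7: waits 47, runs 47→61
Task 2: waits 61, runs 61→80
Sum = 0+3+14+16+26+47+61 = 167.
LPT (decreasing processing time): Task 3 Task 2 Task 7 Task 1 Task 4 Task 6 Task 5.
Task 3: waits 0, runs 0→21
Task 2: waits 21, runs 21→40
Task 7: waits 40, runs 40→54
Task 1: waits 54, runs 54→65
Task 4: waits 65, runs 65→75
Task 6: waits 75, runs 75→78
Task 5: waits 78, runs 78→80
Sum = 0+21+40+54+65+75+78 = 333.
Difference = 167 − 333 = -166.

-166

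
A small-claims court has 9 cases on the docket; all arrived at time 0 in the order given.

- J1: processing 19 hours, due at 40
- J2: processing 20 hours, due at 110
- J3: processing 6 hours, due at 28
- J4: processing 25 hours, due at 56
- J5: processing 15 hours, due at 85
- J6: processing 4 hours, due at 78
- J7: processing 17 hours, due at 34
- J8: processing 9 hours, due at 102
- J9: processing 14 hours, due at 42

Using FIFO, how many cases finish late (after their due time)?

6

FIFO (arrival order): J1 J2 J3 J4 J5 J6 J7 J8 J9.
J1: 0→19, due 40, tardiness 0
J2: 19→39, due 110, tardiness 0
J3: 39→45, due 28, tardiness 17
J4: 45→70, due 56, tardiness 14
J5: 70→85, due 85, tardiness 0
J6: 85→89, due 78, tardiness 11
J7: 89→106, due 34, tardiness 72
J8: 106→115, due 102, tardiness 13
J9: 115→129, due 42, tardiness 87
Late cases: 6.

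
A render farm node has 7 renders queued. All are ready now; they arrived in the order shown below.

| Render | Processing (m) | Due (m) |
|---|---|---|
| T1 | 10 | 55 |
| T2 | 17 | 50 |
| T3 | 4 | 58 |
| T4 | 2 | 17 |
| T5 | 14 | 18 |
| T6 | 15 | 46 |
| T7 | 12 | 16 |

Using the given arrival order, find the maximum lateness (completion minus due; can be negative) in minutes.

58

FIFO (arrival order): T1 T2 T3 T4 T5 T6 T7.
T1: 0→10, due 55, lateness -45
T2: 10→27, due 50, lateness -23
T3: 27→31, due 58, lateness -27
T4: 31→33, due 17, lateness 16
T5: 33→47, due 18, lateness 29
T6: 47→62, due 46, lateness 16
T7: 62→74, due 16, lateness 58
Maximum = 58.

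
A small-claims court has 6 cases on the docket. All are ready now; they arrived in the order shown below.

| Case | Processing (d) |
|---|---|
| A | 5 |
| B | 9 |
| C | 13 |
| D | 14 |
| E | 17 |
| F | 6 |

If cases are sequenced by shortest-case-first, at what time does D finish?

47

SPT (increasing processing time): A F B C D E.
A: 0→5
F: 5→11
B: 11→20
C: 20→33
D: 33→47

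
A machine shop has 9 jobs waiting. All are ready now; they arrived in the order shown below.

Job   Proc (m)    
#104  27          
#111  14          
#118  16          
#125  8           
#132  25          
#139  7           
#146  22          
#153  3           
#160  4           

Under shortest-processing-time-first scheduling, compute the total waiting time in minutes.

SPT (increasing processing time): #153 #160 #139 #125 #111 #118 #146 #132 #104.
#153: waits 0, runs 0→3
#160: waits 3, runs 3→7
#139: waits 7, runs 7→14
#125: waits 14, runs 14→22
#111: waits 22, runs 22→36
#118: waits 36, runs 36→52
#146: waits 52, runs 52→74
#132: waits 74, runs 74→99
#104: waits 99, runs 99→126
Sum = 0+3+7+14+22+36+52+74+99 = 307.

307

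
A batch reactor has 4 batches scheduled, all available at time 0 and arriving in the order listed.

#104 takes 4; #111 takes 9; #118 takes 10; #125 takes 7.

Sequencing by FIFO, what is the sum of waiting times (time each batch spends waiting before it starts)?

40

FIFO (arrival order): #104 #111 #118 #125.
#104: waits 0, runs 0→4
#111: waits 4, runs 4→13
#118: waits 13, runs 13→23
#125: waits 23, runs 23→30
Sum = 0+4+13+23 = 40.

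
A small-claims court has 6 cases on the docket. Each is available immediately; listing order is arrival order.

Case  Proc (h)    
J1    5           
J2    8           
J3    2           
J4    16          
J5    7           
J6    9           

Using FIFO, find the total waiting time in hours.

FIFO (arrival order): J1 J2 J3 J4 J5 J6.
J1: waits 0, runs 0→5
J2: waits 5, runs 5→13
J3: waits 13, runs 13→15
J4: waits 15, runs 15→31
J5: waits 31, runs 31→38
J6: waits 38, runs 38→47
Sum = 0+5+13+15+31+38 = 102.

102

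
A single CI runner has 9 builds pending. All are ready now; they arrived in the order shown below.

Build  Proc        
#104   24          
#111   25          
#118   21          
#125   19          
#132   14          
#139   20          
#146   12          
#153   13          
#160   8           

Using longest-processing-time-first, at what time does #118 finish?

70

LPT (decreasing processing time): #111 #104 #118 #139 #125 #132 #153 #146 #160.
#111: 0→25
#104: 25→49
#118: 49→70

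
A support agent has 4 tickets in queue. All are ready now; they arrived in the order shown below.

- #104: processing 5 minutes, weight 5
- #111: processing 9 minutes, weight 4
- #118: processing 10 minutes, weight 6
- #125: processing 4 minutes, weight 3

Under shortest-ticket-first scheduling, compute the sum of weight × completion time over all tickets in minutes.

297

SPT (increasing processing time): #125 #104 #111 #118.
#125: finishes 4, weight 3, w·C = 12
#104: finishes 9, weight 5, w·C = 45
#111: finishes 18, weight 4, w·C = 72
#118: finishes 28, weight 6, w·C = 168
Sum = 12+45+72+168 = 297.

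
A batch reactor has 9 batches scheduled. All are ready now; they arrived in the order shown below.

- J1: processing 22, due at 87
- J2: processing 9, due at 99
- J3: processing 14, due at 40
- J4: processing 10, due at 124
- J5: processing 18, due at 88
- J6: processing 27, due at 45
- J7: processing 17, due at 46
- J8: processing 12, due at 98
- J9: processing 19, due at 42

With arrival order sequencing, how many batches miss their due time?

5

FIFO (arrival order): J1 J2 J3 J4 J5 J6 J7 J8 J9.
J1: 0→22, due 87, tardiness 0
J2: 22→31, due 99, tardiness 0
J3: 31→45, due 40, tardiness 5
J4: 45→55, due 124, tardiness 0
J5: 55→73, due 88, tardiness 0
J6: 73→100, due 45, tardiness 55
J7: 100→117, due 46, tardiness 71
J8: 117→129, due 98, tardiness 31
J9: 129→148, due 42, tardiness 106
Late batches: 5.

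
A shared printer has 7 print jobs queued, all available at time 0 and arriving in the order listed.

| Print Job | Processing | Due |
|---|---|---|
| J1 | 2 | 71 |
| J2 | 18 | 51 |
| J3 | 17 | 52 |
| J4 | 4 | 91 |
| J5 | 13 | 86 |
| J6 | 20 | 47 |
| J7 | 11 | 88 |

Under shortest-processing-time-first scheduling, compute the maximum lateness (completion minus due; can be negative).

38

SPT (increasing processing time): J1 J4 J7 J5 J3 J2 J6.
J1: 0→2, due 71, lateness -69
J4: 2→6, due 91, lateness -85
J7: 6→17, due 88, lateness -71
J5: 17→30, due 86, lateness -56
J3: 30→47, due 52, lateness -5
J2: 47→65, due 51, lateness 14
J6: 65→85, due 47, lateness 38
Maximum = 38.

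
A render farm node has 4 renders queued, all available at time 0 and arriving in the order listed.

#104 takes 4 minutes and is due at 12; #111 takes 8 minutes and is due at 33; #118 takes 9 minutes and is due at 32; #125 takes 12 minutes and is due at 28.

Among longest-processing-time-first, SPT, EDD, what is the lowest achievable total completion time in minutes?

LPT (decreasing processing time): #125 #118 #111 #104.
#125: 0→12
#118: 12→21
#111: 21→29
#104: 29→33
Sum = 12+21+29+33 = 95.
SPT (increasing processing time): #104 #111 #118 #125.
#104: 0→4
#111: 4→12
#118: 12→21
#125: 21→33
Sum = 4+12+21+33 = 70.
EDD (increasing due date): #104 #125 #118 #111.
#104: 0→4
#125: 4→16
#118: 16→25
#111: 25→33
Sum = 4+16+25+33 = 78.
LPT 95, SPT 70, EDD 78 → minimum 70.

70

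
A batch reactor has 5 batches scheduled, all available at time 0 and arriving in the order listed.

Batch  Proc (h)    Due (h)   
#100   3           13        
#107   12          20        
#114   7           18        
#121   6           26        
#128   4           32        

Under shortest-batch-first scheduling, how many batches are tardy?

SPT (increasing processing time): #100 #128 #121 #114 #107.
#100: 0→3, due 13, tardiness 0
#128: 3→7, due 32, tardiness 0
#121: 7→13, due 26, tardiness 0
#114: 13→20, due 18, tardiness 2
#107: 20→32, due 20, tardiness 12
Late batches: 2.

2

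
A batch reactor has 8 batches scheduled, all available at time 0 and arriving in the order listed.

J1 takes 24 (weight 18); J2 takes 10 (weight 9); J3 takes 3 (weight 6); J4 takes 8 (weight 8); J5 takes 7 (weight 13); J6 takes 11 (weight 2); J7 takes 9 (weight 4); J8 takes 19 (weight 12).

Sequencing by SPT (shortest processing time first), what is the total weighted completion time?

SPT (increasing processing time): J3 J5 J4 J7 J2 J6 J8 J1.
J3: finishes 3, weight 6, w·C = 18
J5: finishes 10, weight 13, w·C = 130
J4: finishes 18, weight 8, w·C = 144
J7: finishes 27, weight 4, w·C = 108
J2: finishes 37, weight 9, w·C = 333
J6: finishes 48, weight 2, w·C = 96
J8: finishes 67, weight 12, w·C = 804
J1: finishes 91, weight 18, w·C = 1638
Sum = 18+130+144+108+333+96+804+1638 = 3271.

3271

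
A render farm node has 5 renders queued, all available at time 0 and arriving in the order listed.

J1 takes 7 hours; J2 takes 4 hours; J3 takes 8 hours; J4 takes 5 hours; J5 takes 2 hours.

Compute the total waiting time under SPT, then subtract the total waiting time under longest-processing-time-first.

-30

SPT (increasing processing time): J5 J2 J4 J1 J3.
J5: waits 0, runs 0→2
J2: waits 2, runs 2→6
J4: waits 6, runs 6→11
J1: waits 11, runs 11→18
J3: waits 18, runs 18→26
Sum = 0+2+6+11+18 = 37.
LPT (decreasing processing time): J3 J1 J4 J2 J5.
J3: waits 0, runs 0→8
J1: waits 8, runs 8→15
J4: waits 15, runs 15→20
J2: waits 20, runs 20→24
J5: waits 24, runs 24→26
Sum = 0+8+15+20+24 = 67.
Difference = 37 − 67 = -30.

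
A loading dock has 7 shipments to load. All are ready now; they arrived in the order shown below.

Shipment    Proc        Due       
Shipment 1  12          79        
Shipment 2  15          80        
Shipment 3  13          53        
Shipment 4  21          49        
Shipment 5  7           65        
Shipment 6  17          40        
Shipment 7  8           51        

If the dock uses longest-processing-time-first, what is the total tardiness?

76

LPT (decreasing processing time): Shipment 4 Shipment 6 Shipment 2 Shipment 3 Shipment 1 Shipment 7 Shipment 5.
Shipment 4: 0→21, due 49, tardiness 0
Shipment 6: 21→38, due 40, tardiness 0
Shipment 2: 38→53, due 80, tardiness 0
Shipment 3: 53→66, due 53, tardiness 13
Shipment 1: 66→78, due 79, tardiness 0
Shipment 7: 78→86, due 51, tardiness 35
Shipment 5: 86→93, due 65, tardiness 28
Sum = 0+0+0+13+0+35+28 = 76.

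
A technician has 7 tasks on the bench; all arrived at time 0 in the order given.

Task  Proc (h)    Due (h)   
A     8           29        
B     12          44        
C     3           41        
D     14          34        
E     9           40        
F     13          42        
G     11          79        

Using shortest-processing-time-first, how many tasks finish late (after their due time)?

SPT (increasing processing time): C A E G B F D.
C: 0→3, due 41, tardiness 0
A: 3→11, due 29, tardiness 0
E: 11→20, due 40, tardiness 0
G: 20→31, due 79, tardiness 0
B: 31→43, due 44, tardiness 0
F: 43→56, due 42, tardiness 14
D: 56→70, due 34, tardiness 36
Late tasks: 2.

2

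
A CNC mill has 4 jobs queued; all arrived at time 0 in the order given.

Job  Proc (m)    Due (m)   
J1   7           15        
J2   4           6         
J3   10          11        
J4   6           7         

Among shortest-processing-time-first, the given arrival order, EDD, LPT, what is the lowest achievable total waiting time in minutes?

SPT (increasing processing time): J2 J4 J1 J3.
J2: waits 0, runs 0→4
J4: waits 4, runs 4→10
J1: waits 10, runs 10→17
J3: waits 17, runs 17→27
Sum = 0+4+10+17 = 31.
FIFO (arrival order): J1 J2 J3 J4.
J1: waits 0, runs 0→7
J2: waits 7, runs 7→11
J3: waits 11, runs 11→21
J4: waits 21, runs 21→27
Sum = 0+7+11+21 = 39.
EDD (increasing due date): J2 J4 J3 J1.
J2: waits 0, runs 0→4
J4: waits 4, runs 4→10
J3: waits 10, runs 10→20
J1: waits 20, runs 20→27
Sum = 0+4+10+20 = 34.
LPT (decreasing processing time): J3 J1 J4 J2.
J3: waits 0, runs 0→10
J1: waits 10, runs 10→17
J4: waits 17, runs 17→23
J2: waits 23, runs 23→27
Sum = 0+10+17+23 = 50.
SPT 31, FIFO 39, EDD 34, LPT 50 → minimum 31.

31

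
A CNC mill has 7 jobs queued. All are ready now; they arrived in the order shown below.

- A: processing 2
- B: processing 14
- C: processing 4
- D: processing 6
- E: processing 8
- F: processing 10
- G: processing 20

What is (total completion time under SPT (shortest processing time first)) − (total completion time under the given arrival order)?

SPT (increasing processing time): A C D E F B G.
A: 0→2
C: 2→6
D: 6→12
E: 12→20
F: 20→30
B: 30→44
G: 44→64
Sum = 2+6+12+20+30+44+64 = 178.
FIFO (arrival order): A B C D E F G.
A: 0→2
B: 2→16
C: 16→20
D: 20→26
E: 26→34
F: 34→44
G: 44→64
Sum = 2+16+20+26+34+44+64 = 206.
Difference = 178 − 206 = -28.

-28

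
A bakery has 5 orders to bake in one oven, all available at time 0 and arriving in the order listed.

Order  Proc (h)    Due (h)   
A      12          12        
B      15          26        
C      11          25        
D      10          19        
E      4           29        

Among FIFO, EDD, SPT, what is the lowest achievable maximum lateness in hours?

23

FIFO (arrival order): A B C D E.
A: 0→12, due 12, lateness 0
B: 12→27, due 26, lateness 1
C: 27→38, due 25, lateness 13
D: 38→48, due 19, lateness 29
E: 48→52, due 29, lateness 23
Maximum = 29.
EDD (increasing due date): A D C B E.
A: 0→12, due 12, lateness 0
D: 12→22, due 19, lateness 3
C: 22→33, due 25, lateness 8
B: 33→48, due 26, lateness 22
E: 48→52, due 29, lateness 23
Maximum = 23.
SPT (increasing processing time): E D C A B.
E: 0→4, due 29, lateness -25
D: 4→14, due 19, lateness -5
C: 14→25, due 25, lateness 0
A: 25→37, due 12, lateness 25
B: 37→52, due 26, lateness 26
Maximum = 26.
FIFO 29, EDD 23, SPT 26 → minimum 23.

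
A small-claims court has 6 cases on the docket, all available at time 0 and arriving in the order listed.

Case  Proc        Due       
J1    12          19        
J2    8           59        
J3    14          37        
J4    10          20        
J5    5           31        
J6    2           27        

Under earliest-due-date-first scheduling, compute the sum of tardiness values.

8

EDD (increasing due date): J1 J4 J6 J5 J3 J2.
J1: 0→12, due 19, tardiness 0
J4: 12→22, due 20, tardiness 2
J6: 22→24, due 27, tardiness 0
J5: 24→29, due 31, tardiness 0
J3: 29→43, due 37, tardiness 6
J2: 43→51, due 59, tardiness 0
Sum = 0+2+0+0+6+0 = 8.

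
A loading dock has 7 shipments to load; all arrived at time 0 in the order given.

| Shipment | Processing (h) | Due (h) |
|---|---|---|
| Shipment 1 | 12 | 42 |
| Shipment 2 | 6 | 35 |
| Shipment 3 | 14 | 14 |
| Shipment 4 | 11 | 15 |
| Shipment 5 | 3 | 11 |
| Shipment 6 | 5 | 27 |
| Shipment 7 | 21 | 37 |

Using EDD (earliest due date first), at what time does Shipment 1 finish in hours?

72

EDD (increasing due date): Shipment 5 Shipment 3 Shipment 4 Shipment 6 Shipment 2 Shipment 7 Shipment 1.
Shipment 5: 0→3
Shipment 3: 3→17
Shipment 4: 17→28
Shipment 6: 28→33
Shipment 2: 33→39
Shipment 7: 39→60
Shipment 1: 60→72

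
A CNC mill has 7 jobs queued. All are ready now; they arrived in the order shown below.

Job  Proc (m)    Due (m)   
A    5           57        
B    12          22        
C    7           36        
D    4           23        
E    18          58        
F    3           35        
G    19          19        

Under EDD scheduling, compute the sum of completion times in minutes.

286

EDD (increasing due date): G B D F C A E.
G: 0→19
B: 19→31
D: 31→35
F: 35→38
C: 38→45
A: 45→50
E: 50→68
Sum = 19+31+35+38+45+50+68 = 286.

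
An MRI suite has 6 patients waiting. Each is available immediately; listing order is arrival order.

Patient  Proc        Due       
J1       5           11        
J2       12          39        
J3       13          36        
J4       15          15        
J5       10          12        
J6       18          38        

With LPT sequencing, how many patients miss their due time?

5

LPT (decreasing processing time): J6 J4 J3 J2 J5 J1.
J6: 0→18, due 38, tardiness 0
J4: 18→33, due 15, tardiness 18
J3: 33→46, due 36, tardiness 10
J2: 46→58, due 39, tardiness 19
J5: 58→68, due 12, tardiness 56
J1: 68→73, due 11, tardiness 62
Late patients: 5.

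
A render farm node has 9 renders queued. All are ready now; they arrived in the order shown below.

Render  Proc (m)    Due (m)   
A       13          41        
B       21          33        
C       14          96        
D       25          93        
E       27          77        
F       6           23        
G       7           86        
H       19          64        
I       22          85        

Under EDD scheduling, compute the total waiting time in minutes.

EDD (increasing due date): F B A H E I G D C.
F: waits 0, runs 0→6
B: waits 6, runs 6→27
A: waits 27, runs 27→40
H: waits 40, runs 40→59
E: waits 59, runs 59→86
I: waits 86, runs 86→108
G: waits 108, runs 108→115
D: waits 115, runs 115→140
C: waits 140, runs 140→154
Sum = 0+6+27+40+59+86+108+115+140 = 581.

581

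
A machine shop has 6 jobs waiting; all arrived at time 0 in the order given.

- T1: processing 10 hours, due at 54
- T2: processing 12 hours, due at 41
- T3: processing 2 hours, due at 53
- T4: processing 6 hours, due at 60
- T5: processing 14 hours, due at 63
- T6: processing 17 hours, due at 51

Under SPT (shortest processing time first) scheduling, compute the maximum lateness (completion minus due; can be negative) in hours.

SPT (increasing processing time): T3 T4 T1 T2 T5 T6.
T3: 0→2, due 53, lateness -51
T4: 2→8, due 60, lateness -52
T1: 8→18, due 54, lateness -36
T2: 18→30, due 41, lateness -11
T5: 30→44, due 63, lateness -19
T6: 44→61, due 51, lateness 10
Maximum = 10.

10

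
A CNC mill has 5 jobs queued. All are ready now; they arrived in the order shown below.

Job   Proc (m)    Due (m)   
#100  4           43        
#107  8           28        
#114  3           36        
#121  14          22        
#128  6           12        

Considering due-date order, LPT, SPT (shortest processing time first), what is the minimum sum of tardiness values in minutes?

EDD (increasing due date): #128 #121 #107 #114 #100.
#128: 0→6, due 12, tardiness 0
#121: 6→20, due 22, tardiness 0
#107: 20→28, due 28, tardiness 0
#114: 28→31, due 36, tardiness 0
#100: 31→35, due 43, tardiness 0
Sum = 0+0+0+0+0 = 0.
LPT (decreasing processing time): #121 #107 #128 #100 #114.
#121: 0→14, due 22, tardiness 0
#107: 14→22, due 28, tardiness 0
#128: 22→28, due 12, tardiness 16
#100: 28→32, due 43, tardiness 0
#114: 32→35, due 36, tardiness 0
Sum = 0+0+16+0+0 = 16.
SPT (increasing processing time): #114 #100 #128 #107 #121.
#114: 0→3, due 36, tardiness 0
#100: 3→7, due 43, tardiness 0
#128: 7→13, due 12, tardiness 1
#107: 13→21, due 28, tardiness 0
#121: 21→35, due 22, tardiness 13
Sum = 0+0+1+0+13 = 14.
EDD 0, LPT 16, SPT 14 → minimum 0.

0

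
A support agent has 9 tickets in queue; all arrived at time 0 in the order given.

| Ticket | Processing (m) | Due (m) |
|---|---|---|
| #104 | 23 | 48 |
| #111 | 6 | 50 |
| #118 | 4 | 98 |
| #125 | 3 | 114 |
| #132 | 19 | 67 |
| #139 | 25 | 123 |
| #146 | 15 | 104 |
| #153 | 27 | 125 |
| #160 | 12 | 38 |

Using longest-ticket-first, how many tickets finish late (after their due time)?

7

LPT (decreasing processing time): #153 #139 #104 #132 #146 #160 #111 #118 #125.
#153: 0→27, due 125, tardiness 0
#139: 27→52, due 123, tardiness 0
#104: 52→75, due 48, tardiness 27
#132: 75→94, due 67, tardiness 27
#146: 94→109, due 104, tardiness 5
#160: 109→121, due 38, tardiness 83
#111: 121→127, due 50, tardiness 77
#118: 127→131, due 98, tardiness 33
#125: 131→134, due 114, tardiness 20
Late tickets: 7.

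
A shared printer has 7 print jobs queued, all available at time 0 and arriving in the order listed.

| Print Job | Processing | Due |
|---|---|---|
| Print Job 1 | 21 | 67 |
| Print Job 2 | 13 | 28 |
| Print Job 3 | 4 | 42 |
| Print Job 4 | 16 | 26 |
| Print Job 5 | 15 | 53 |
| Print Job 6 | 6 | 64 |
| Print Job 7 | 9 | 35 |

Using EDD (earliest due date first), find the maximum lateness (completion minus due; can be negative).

17

EDD (increasing due date): Print Job 4 Print Job 2 Print Job 7 Print Job 3 Print Job 5 Print Job 6 Print Job 1.
Print Job 4: 0→16, due 26, lateness -10
Print Job 2: 16→29, due 28, lateness 1
Print Job 7: 29→38, due 35, lateness 3
Print Job 3: 38→42, due 42, lateness 0
Print Job 5: 42→57, due 53, lateness 4
Print Job 6: 57→63, due 64, lateness -1
Print Job 1: 63→84, due 67, lateness 17
Maximum = 17.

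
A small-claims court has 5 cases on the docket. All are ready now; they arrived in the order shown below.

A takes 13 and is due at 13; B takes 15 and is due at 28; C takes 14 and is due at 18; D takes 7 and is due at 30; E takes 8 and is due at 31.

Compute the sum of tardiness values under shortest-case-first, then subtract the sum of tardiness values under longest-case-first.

SPT (increasing processing time): D E A C B.
D: 0→7, due 30, tardiness 0
E: 7→15, due 31, tardiness 0
A: 15→28, due 13, tardiness 15
C: 28→42, due 18, tardiness 24
B: 42→57, due 28, tardiness 29
Sum = 0+0+15+24+29 = 68.
LPT (decreasing processing time): B C A E D.
B: 0→15, due 28, tardiness 0
C: 15→29, due 18, tardiness 11
A: 29→42, due 13, tardiness 29
E: 42→50, due 31, tardiness 19
D: 50→57, due 30, tardiness 27
Sum = 0+11+29+19+27 = 86.
Difference = 68 − 86 = -18.

-18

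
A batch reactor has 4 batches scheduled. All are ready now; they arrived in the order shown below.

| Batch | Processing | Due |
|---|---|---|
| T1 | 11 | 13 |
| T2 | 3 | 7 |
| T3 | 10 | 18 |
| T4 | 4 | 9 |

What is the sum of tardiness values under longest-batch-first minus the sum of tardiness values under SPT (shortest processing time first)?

25

LPT (decreasing processing time): T1 T3 T4 T2.
T1: 0→11, due 13, tardiness 0
T3: 11→21, due 18, tardiness 3
T4: 21→25, due 9, tardiness 16
T2: 25→28, due 7, tardiness 21
Sum = 0+3+16+21 = 40.
SPT (increasing processing time): T2 T4 T3 T1.
T2: 0→3, due 7, tardiness 0
T4: 3→7, due 9, tardiness 0
T3: 7→17, due 18, tardiness 0
T1: 17→28, due 13, tardiness 15
Sum = 0+0+0+15 = 15.
Difference = 40 − 15 = 25.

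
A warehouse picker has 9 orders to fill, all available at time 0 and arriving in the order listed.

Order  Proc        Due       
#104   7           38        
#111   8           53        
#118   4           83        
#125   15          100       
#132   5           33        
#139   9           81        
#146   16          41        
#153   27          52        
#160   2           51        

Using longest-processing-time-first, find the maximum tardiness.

LPT (decreasing processing time): #153 #146 #125 #139 #111 #104 #132 #118 #160.
#153: 0→27, due 52, tardiness 0
#146: 27→43, due 41, tardiness 2
#125: 43→58, due 100, tardiness 0
#139: 58→67, due 81, tardiness 0
#111: 67→75, due 53, tardiness 22
#104: 75→82, due 38, tardiness 44
#132: 82→87, due 33, tardiness 54
#118: 87→91, due 83, tardiness 8
#160: 91→93, due 51, tardiness 42
Maximum = 54.

54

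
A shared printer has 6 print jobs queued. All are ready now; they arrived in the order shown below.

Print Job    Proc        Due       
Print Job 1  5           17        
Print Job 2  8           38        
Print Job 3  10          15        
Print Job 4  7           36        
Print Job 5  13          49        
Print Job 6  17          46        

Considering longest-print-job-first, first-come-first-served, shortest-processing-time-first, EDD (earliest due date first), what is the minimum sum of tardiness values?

LPT (decreasing processing time): Print Job 6 Print Job 5 Print Job 3 Print Job 2 Print Job 4 Print Job 1.
Print Job 6: 0→17, due 46, tardiness 0
Print Job 5: 17→30, due 49, tardiness 0
Print Job 3: 30→40, due 15, tardiness 25
Print Job 2: 40→48, due 38, tardiness 10
Print Job 4: 48→55, due 36, tardiness 19
Print Job 1: 55→60, due 17, tardiness 43
Sum = 0+0+25+10+19+43 = 97.
FIFO (arrival order): Print Job 1 Print Job 2 Print Job 3 Print Job 4 Print Job 5 Print Job 6.
Print Job 1: 0→5, due 17, tardiness 0
Print Job 2: 5→13, due 38, tardiness 0
Print Job 3: 13→23, due 15, tardiness 8
Print Job 4: 23→30, due 36, tardiness 0
Print Job 5: 30→43, due 49, tardiness 0
Print Job 6: 43→60, due 46, tardiness 14
Sum = 0+0+8+0+0+14 = 22.
SPT (increasing processing time): Print Job 1 Print Job 4 Print Job 2 Print Job 3 Print Job 5 Print Job 6.
Print Job 1: 0→5, due 17, tardiness 0
Print Job 4: 5→12, due 36, tardiness 0
Print Job 2: 12→20, due 38, tardiness 0
Print Job 3: 20→30, due 15, tardiness 15
Print Job 5: 30→43, due 49, tardiness 0
Print Job 6: 43→60, due 46, tardiness 14
Sum = 0+0+0+15+0+14 = 29.
EDD (increasing due date): Print Job 3 Print Job 1 Print Job 4 Print Job 2 Print Job 6 Print Job 5.
Print Job 3: 0→10, due 15, tardiness 0
Print Job 1: 10→15, due 17, tardiness 0
Print Job 4: 15→22, due 36, tardiness 0
Print Job 2: 22→30, due 38, tardiness 0
Print Job 6: 30→47, due 46, tardiness 1
Print Job 5: 47→60, due 49, tardiness 11
Sum = 0+0+0+0+1+11 = 12.
LPT 97, FIFO 22, SPT 29, EDD 12 → minimum 12.

12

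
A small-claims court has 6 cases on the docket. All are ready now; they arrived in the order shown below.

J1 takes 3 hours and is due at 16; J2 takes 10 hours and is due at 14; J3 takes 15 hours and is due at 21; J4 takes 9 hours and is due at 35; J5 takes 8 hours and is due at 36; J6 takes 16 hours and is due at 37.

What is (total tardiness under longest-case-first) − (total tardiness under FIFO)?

77

LPT (decreasing processing time): J6 J3 J2 J4 J5 J1.
J6: 0→16, due 37, tardiness 0
J3: 16→31, due 21, tardiness 10
J2: 31→41, due 14, tardiness 27
J4: 41→50, due 35, tardiness 15
J5: 50→58, due 36, tardiness 22
J1: 58→61, due 16, tardiness 45
Sum = 0+10+27+15+22+45 = 119.
FIFO (arrival order): J1 J2 J3 J4 J5 J6.
J1: 0→3, due 16, tardiness 0
J2: 3→13, due 14, tardiness 0
J3: 13→28, due 21, tardiness 7
J4: 28→37, due 35, tardiness 2
J5: 37→45, due 36, tardiness 9
J6: 45→61, due 37, tardiness 24
Sum = 0+0+7+2+9+24 = 42.
Difference = 119 − 42 = 77.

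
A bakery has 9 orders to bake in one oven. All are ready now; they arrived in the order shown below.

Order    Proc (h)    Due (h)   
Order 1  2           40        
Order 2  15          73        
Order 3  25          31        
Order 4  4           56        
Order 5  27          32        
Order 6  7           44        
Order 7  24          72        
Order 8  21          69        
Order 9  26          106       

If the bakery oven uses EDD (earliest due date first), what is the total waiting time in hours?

578

EDD (increasing due date): Order 3 Order 5 Order 1 Order 6 Order 4 Order 8 Order 7 Order 2 Order 9.
Order 3: waits 0, runs 0→25
Order 5: waits 25, runs 25→52
Order 1: waits 52, runs 52→54
Order 6: waits 54, runs 54→61
Order 4: waits 61, runs 61→65
Order 8: waits 65, runs 65→86
Order 7: waits 86, runs 86→110
Order 2: waits 110, runs 110→125
Order 9: waits 125, runs 125→151
Sum = 0+25+52+54+61+65+86+110+125 = 578.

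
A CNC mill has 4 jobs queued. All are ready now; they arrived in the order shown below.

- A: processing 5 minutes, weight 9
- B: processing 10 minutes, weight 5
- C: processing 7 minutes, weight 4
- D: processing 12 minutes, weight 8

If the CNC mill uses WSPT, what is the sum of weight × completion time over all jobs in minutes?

WSPT (decreasing weight/processing-time ratio): A D C B.
A: finishes 5, weight 9, w·C = 45
D: finishes 17, weight 8, w·C = 136
C: finishes 24, weight 4, w·C = 96
B: finishes 34, weight 5, w·C = 170
Sum = 45+136+96+170 = 447.

447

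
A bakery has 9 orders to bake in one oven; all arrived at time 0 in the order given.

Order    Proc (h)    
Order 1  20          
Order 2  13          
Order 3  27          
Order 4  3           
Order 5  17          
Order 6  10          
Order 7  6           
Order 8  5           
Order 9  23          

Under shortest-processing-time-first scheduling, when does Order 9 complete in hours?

97

SPT (increasing processing time): Order 4 Order 8 Order 7 Order 6 Order 2 Order 5 Order 1 Order 9 Order 3.
Order 4: 0→3
Order 8: 3→8
Order 7: 8→14
Order 6: 14→24
Order 2: 24→37
Order 5: 37→54
Order 1: 54→74
Order 9: 74→97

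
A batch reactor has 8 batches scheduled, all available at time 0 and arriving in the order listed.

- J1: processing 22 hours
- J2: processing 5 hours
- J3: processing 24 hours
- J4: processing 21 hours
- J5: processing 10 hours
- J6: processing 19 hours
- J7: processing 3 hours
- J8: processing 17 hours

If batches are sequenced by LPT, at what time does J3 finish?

LPT (decreasing processing time): J3 J1 J4 J6 J8 J5 J2 J7.
J3: 0→24

24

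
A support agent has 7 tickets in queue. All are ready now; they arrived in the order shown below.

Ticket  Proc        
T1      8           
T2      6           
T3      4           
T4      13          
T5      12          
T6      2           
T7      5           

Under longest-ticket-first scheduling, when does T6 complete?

LPT (decreasing processing time): T4 T5 T1 T2 T7 T3 T6.
T4: 0→13
T5: 13→25
T1: 25→33
T2: 33→39
T7: 39→44
T3: 44→48
T6: 48→50

50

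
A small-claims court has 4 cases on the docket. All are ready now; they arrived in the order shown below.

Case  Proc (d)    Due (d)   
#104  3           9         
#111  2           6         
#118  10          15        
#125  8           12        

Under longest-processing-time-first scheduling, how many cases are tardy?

LPT (decreasing processing time): #118 #125 #104 #111.
#118: 0→10, due 15, tardiness 0
#125: 10→18, due 12, tardiness 6
#104: 18→21, due 9, tardiness 12
#111: 21→23, due 6, tardiness 17
Late cases: 3.

3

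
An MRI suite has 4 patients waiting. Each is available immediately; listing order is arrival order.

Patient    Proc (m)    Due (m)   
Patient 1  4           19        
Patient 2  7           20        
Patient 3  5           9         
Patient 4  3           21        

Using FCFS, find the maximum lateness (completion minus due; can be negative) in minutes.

FIFO (arrival order): Patient 1 Patient 2 Patient 3 Patient 4.
Patient 1: 0→4, due 19, lateness -15
Patient 2: 4→11, due 20, lateness -9
Patient 3: 11→16, due 9, lateness 7
Patient 4: 16→19, due 21, lateness -2
Maximum = 7.

7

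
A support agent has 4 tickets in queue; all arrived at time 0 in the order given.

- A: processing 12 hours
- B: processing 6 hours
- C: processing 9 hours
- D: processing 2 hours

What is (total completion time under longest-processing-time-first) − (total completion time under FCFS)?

3

LPT (decreasing processing time): A C B D.
A: 0→12
C: 12→21
B: 21→27
D: 27→29
Sum = 12+21+27+29 = 89.
FIFO (arrival order): A B C D.
A: 0→12
B: 12→18
C: 18→27
D: 27→29
Sum = 12+18+27+29 = 86.
Difference = 89 − 86 = 3.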